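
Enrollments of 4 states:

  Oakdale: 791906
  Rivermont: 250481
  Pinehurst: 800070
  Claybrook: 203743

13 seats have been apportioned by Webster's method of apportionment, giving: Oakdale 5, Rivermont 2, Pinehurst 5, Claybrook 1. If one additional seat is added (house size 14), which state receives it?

Pinehurst

Priority for the next seat is population ÷ (current seats + 0.5).
Priorities: Oakdale 143982.909, Rivermont 100192.400, Pinehurst 145467.273, Claybrook 135828.667.
Highest priority: Pinehurst.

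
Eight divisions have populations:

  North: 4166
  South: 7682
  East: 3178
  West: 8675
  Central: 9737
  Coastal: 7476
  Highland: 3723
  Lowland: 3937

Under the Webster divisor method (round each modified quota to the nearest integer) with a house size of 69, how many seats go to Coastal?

Standard divisor 48574/69 ≈ 703.971; standard quotas: North 5.918, South 10.912, East 4.514, West 12.323, Central 13.832, Coastal 10.620, Highland 5.289, Lowland 5.593.
Rounding to the nearest integer gives 6, 11, 5, 12, 14, 11, 5, 6 = 70 seats, so the divisor must be adjusted.
With modified divisor 710: modified quotas North 5.868, South 10.820, East 4.476, West 12.218, Central 13.714, Coastal 10.530, Highland 5.244, Lowland 5.545.
Rounding to the nearest integer: North 6, South 11, East 4, West 12, Central 14, Coastal 11, Highland 5, Lowland 6 (total 69).
Coastal receives 11.

11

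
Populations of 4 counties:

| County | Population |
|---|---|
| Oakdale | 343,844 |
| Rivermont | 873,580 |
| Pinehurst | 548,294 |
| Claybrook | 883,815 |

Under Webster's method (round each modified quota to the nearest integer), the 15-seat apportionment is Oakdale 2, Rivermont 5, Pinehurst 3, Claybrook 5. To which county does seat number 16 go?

Priority for the next seat is population ÷ (current seats + 0.5).
Priorities: Oakdale 137537.600, Rivermont 158832.727, Pinehurst 156655.429, Claybrook 160693.636.
Highest priority: Claybrook.

Claybrook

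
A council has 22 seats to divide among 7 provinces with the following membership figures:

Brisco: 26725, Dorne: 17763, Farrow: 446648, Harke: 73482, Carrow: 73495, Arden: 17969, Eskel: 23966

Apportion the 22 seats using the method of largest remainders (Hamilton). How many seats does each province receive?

Brisco: 1; Dorne: 1; Farrow: 14; Harke: 2; Carrow: 2; Arden: 1; Eskel: 1

Total 680048; standard divisor 680048/22 ≈ 30911.273.
Standard quotas: Brisco 0.8646, Dorne 0.5746, Farrow 14.4494, Harke 2.3772, Carrow 2.3776, Arden 0.5813, Eskel 0.7753.
Lower quotas: Brisco 0, Dorne 0, Farrow 14, Harke 2, Carrow 2, Arden 0, Eskel 0 (sum 18, leaving 4 seats).
Remainders in descending order: Brisco 0.8646, Eskel 0.7753, Arden 0.5813, Dorne 0.5746, Farrow 0.4494, Carrow 0.3776, Harke 0.3772.
Largest remainders: Brisco, Eskel, Arden, Dorne receive the extra seats.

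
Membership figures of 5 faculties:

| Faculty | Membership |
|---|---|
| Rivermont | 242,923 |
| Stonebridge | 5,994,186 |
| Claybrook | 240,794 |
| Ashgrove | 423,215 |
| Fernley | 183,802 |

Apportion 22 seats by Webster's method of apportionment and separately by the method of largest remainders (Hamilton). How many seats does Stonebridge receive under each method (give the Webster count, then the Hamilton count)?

18 and 19

Webster: Rivermont 1, Stonebridge 18, Claybrook 1, Ashgrove 1, Fernley 1.
Hamilton: Rivermont 1, Stonebridge 19, Claybrook 1, Ashgrove 1, Fernley 0.
Stonebridge gets 18 under Webster and 19 under Hamilton.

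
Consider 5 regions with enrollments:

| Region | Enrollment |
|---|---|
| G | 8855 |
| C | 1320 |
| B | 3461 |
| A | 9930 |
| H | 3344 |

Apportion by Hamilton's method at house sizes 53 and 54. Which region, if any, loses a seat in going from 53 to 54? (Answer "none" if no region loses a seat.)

At 53 seats: G 17, C 3, B 7, A 19, H 7.
At 54 seats: G 18, C 2, B 7, A 20, H 7.
C drops from 3 to 2.

C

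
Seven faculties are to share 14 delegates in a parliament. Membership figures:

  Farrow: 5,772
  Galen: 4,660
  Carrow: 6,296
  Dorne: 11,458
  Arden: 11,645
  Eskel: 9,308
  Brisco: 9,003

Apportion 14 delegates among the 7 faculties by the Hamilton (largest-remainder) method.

Farrow=1, Galen=1, Carrow=2, Dorne=3, Arden=3, Eskel=2, Brisco=2

Total 58142; standard divisor 58142/14 = 4153.
Standard quotas: Farrow 1.3898, Galen 1.1221, Carrow 1.5160, Dorne 2.7590, Arden 2.8040, Eskel 2.2413, Brisco 2.1678.
Lower quotas: Farrow 1, Galen 1, Carrow 1, Dorne 2, Arden 2, Eskel 2, Brisco 2 (sum 11, leaving 3 seats).
Remainders in descending order: Arden 0.8040, Dorne 0.7590, Carrow 0.5160, Farrow 0.3898, Eskel 0.2413, Brisco 0.1678, Galen 0.1221.
The surplus seats go to Arden, Dorne, Carrow.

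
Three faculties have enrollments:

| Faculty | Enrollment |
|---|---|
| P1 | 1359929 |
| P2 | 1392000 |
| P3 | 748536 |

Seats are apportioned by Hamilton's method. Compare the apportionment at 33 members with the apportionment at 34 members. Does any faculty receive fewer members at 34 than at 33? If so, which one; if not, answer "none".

none

At 33 seats: P1 13, P2 13, P3 7.
At 34 seats: P1 13, P2 14, P3 7.
No faculty's allocation decreased.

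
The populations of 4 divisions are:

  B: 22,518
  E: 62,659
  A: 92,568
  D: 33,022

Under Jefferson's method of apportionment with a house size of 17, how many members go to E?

Standard divisor 210767/17 ≈ 12398.059; standard quotas: B 1.816, E 5.054, A 7.466, D 2.663.
Rounding down gives 1, 5, 7, 2 = 15 seats, so the divisor must be adjusted.
With modified divisor 11100: modified quotas B 2.029, E 5.645, A 8.339, D 2.975.
Rounding down: B 2, E 5, A 8, D 2 (total 17).
E receives 5.

5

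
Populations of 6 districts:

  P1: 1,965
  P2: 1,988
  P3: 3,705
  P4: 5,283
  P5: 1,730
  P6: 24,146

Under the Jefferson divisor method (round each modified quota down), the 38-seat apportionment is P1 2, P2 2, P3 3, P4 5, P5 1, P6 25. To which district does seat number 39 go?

Priority for the next seat is population ÷ (current seats + 1).
Priorities: P1 655.000, P2 662.667, P3 926.250, P4 880.500, P5 865.000, P6 928.692.
Highest priority: P6.

P6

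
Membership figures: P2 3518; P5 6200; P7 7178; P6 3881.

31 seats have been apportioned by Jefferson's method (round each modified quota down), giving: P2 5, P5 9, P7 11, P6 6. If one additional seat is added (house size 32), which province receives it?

Priority for the next seat is population ÷ (current seats + 1).
Priorities: P2 586.333, P5 620.000, P7 598.167, P6 554.429.
Highest priority: P5.

P5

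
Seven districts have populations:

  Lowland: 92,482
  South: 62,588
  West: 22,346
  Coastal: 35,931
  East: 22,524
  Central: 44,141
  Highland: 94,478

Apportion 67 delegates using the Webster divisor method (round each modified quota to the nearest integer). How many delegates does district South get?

11

Standard divisor 374490/67 ≈ 5589.403; standard quotas: Lowland 16.546, South 11.198, West 3.998, Coastal 6.428, East 4.030, Central 7.897, Highland 16.903.
Rounding to the nearest integer gives Lowland 17, South 11, West 4, Coastal 6, East 4, Central 8, Highland 17 — total 67, matching the house size, so no adjustment is needed.
South receives 11.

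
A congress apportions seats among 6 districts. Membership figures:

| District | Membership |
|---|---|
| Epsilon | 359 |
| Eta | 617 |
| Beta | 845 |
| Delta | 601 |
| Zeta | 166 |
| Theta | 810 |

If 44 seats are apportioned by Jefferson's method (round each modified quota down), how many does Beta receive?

11

Standard divisor 3398/44 ≈ 77.227; standard quotas: Epsilon 4.649, Eta 7.989, Beta 10.942, Delta 7.782, Zeta 2.149, Theta 10.489.
Rounding down gives 4, 7, 10, 7, 2, 10 = 40 seats, so the divisor must be adjusted.
With modified divisor 73: modified quotas Epsilon 4.918, Eta 8.452, Beta 11.575, Delta 8.233, Zeta 2.274, Theta 11.096.
Rounding down: Epsilon 4, Eta 8, Beta 11, Delta 8, Zeta 2, Theta 11 (total 44).
Beta receives 11.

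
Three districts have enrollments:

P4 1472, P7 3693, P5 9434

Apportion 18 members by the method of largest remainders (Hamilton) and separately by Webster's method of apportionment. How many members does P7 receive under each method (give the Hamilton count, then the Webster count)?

Hamilton: P4 2, P7 4, P5 12.
Webster: P4 2, P7 5, P5 11.
P7 gets 4 under Hamilton and 5 under Webster.

4 and 5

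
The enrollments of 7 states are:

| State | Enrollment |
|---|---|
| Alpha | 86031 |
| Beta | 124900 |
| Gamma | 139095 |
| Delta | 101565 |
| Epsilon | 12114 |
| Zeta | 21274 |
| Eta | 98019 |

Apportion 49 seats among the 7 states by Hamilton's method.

Total 582998; standard divisor 582998/49 ≈ 11897.918.
Standard quotas: Alpha 7.2308, Beta 10.4976, Gamma 11.6907, Delta 8.5364, Epsilon 1.0182, Zeta 1.7880, Eta 8.2383.
Lower quotas: Alpha 7, Beta 10, Gamma 11, Delta 8, Epsilon 1, Zeta 1, Eta 8 (sum 46, leaving 3 seats).
Remainders in descending order: Zeta 0.7880, Gamma 0.6907, Delta 0.5364, Beta 0.4976, Eta 0.2383, Alpha 0.2308, Epsilon 0.0182.
The surplus seats go to Zeta, Gamma, Delta.

Alpha 7, Beta 10, Gamma 12, Delta 9, Epsilon 1, Zeta 2, Eta 8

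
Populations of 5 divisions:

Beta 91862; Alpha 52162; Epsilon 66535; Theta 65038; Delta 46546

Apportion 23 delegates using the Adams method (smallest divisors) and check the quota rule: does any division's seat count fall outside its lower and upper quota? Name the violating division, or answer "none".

Standard quotas: Beta 6.559, Alpha 3.724, Epsilon 4.750, Theta 4.644, Delta 3.323.
Adams allocation: Beta 6, Alpha 4, Epsilon 5, Theta 5, Delta 3.
Every allocation lies between the lower and upper quota.

none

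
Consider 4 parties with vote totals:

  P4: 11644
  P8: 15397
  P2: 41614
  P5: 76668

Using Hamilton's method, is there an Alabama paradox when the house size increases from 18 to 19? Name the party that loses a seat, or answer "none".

At 18 seats: P4 1, P8 2, P2 5, P5 10.
At 19 seats: P4 2, P8 2, P2 5, P5 10.
No party's allocation decreased.

none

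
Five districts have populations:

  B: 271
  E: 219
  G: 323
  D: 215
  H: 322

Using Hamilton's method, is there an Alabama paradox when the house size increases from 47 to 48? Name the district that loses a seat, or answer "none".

At 47 seats: B 9, E 8, G 11, D 8, H 11.
At 48 seats: B 10, E 8, G 11, D 8, H 11.
No district's allocation decreased.

none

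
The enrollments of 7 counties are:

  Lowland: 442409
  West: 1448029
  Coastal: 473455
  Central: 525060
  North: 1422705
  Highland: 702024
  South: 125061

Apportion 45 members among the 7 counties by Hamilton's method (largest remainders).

Lowland: 4, West: 13, Coastal: 4, Central: 5, North: 12, Highland: 6, South: 1

The standard divisor is 5138743/45 ≈ 114194.289.
Standard quotas: Lowland 3.8742, West 12.6804, Coastal 4.1460, Central 4.5980, North 12.4586, Highland 6.1476, South 1.0952.
Lower quotas: Lowland 3, West 12, Coastal 4, Central 4, North 12, Highland 6, South 1 (sum 42, leaving 3 seats).
Remainders in descending order: Lowland 0.8742, West 0.6804, Central 0.5980, North 0.4586, Highland 0.1476, Coastal 0.1460, South 0.0952.
The surplus seats go to Lowland, West, Central.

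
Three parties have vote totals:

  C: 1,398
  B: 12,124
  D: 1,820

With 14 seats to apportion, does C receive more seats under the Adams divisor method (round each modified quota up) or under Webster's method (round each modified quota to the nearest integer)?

Adams: C 2, B 10, D 2.
Webster: C 1, B 11, D 2.
C gets 2 under Adams and 1 under Webster.

Adams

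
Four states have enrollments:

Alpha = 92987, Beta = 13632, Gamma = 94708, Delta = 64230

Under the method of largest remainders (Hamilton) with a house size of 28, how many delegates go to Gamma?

Total 265557; standard divisor 265557/28 ≈ 9484.179.
Standard quotas: Alpha 9.8044, Beta 1.4373, Gamma 9.9859, Delta 6.7723.
Lower quotas: Alpha 9, Beta 1, Gamma 9, Delta 6 (sum 25, leaving 3 seats).
Remainders in descending order: Gamma 0.9859, Alpha 0.8044, Delta 0.7723, Beta 0.4373.
The surplus seats go to Gamma, Alpha, Delta.
Gamma receives 10.

10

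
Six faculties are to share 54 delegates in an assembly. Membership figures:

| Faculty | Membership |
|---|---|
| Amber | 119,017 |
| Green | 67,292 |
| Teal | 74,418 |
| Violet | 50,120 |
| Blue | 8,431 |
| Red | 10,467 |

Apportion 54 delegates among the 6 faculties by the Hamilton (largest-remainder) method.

Amber=20, Green=11, Teal=12, Violet=8, Blue=1, Red=2

Total 329745; standard divisor 329745/54 ≈ 6106.389.
Standard quotas: Amber 19.4906, Green 11.0199, Teal 12.1869, Violet 8.2078, Blue 1.3807, Red 1.7141.
Lower quotas: Amber 19, Green 11, Teal 12, Violet 8, Blue 1, Red 1 (sum 52, leaving 2 seats).
Remainders in descending order: Red 0.7141, Amber 0.4906, Blue 0.3807, Violet 0.2078, Teal 0.1869, Green 0.0199.
Largest remainders: Red, Amber receive the extra seats.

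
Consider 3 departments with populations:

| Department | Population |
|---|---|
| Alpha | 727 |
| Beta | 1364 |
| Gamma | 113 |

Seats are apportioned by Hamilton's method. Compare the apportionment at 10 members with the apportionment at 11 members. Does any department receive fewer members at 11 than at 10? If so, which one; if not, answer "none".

At 10 seats: Alpha 3, Beta 6, Gamma 1.
At 11 seats: Alpha 4, Beta 7, Gamma 0.
Gamma drops from 1 to 0.

Gamma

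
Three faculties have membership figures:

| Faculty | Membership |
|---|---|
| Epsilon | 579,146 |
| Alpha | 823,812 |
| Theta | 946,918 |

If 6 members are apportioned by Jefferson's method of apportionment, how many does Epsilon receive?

1

Standard divisor 2349876/6 ≈ 391646; standard quotas: Epsilon 1.479, Alpha 2.103, Theta 2.418.
Rounding down gives 1, 2, 2 = 5 seats, so the divisor must be adjusted.
With modified divisor 302600: modified quotas Epsilon 1.914, Alpha 2.722, Theta 3.129.
Rounding down: Epsilon 1, Alpha 2, Theta 3 (total 6).
Epsilon receives 1.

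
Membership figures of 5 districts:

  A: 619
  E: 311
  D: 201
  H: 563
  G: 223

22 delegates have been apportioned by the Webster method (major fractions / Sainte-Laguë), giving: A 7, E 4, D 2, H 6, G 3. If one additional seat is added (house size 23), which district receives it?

Priority for the next seat is population ÷ (current seats + 0.5).
Priorities: A 82.533, E 69.111, D 80.400, H 86.615, G 63.714.
Highest priority: H.

H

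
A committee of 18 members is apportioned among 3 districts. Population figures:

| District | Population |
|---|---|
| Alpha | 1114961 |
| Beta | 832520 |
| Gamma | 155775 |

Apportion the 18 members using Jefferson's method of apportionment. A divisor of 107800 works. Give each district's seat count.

With modified divisor 107800: modified quotas Alpha 10.343, Beta 7.723, Gamma 1.445.
Rounding down: Alpha 10, Beta 7, Gamma 1 (total 18).

Alpha: 10, Beta: 7, Gamma: 1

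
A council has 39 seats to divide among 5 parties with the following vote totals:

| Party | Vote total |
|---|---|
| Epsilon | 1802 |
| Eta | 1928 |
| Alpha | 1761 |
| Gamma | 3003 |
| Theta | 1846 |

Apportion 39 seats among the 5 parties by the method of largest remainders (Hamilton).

Standard divisor: 10340 ÷ 39 ≈ 265.128.
Standard quotas: Epsilon 6.797, Eta 7.272, Alpha 6.642, Gamma 11.327, Theta 6.963.
Lower quotas: Epsilon 6, Eta 7, Alpha 6, Gamma 11, Theta 6 (sum 36, leaving 3 seats).
Remainders in descending order: Theta 0.963, Epsilon 0.797, Alpha 0.642, Gamma 0.327, Eta 0.272.
Largest remainders: Theta, Epsilon, Alpha receive the extra seats.

Epsilon 7, Eta 7, Alpha 7, Gamma 11, Theta 7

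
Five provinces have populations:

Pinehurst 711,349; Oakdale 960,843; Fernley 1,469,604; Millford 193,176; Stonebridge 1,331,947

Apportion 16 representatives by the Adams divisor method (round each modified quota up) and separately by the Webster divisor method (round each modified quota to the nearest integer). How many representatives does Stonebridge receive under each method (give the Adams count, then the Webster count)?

Adams: Pinehurst 3, Oakdale 3, Fernley 5, Millford 1, Stonebridge 4.
Webster: Pinehurst 2, Oakdale 3, Fernley 5, Millford 1, Stonebridge 5.
Stonebridge gets 4 under Adams and 5 under Webster.

4 and 5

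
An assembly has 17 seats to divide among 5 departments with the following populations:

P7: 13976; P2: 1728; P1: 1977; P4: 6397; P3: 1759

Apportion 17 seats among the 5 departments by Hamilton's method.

P7 9, P2 1, P1 2, P4 4, P3 1

Standard divisor: 25837 ÷ 17 ≈ 1519.824.
Standard quotas: P7 9.1958, P2 1.1370, P1 1.3008, P4 4.2090, P3 1.1574.
Lower quotas: P7 9, P2 1, P1 1, P4 4, P3 1 (sum 16, leaving 1 seat).
Remainders in descending order: P1 0.3008, P4 0.2090, P7 0.1958, P3 0.1574, P2 0.1370.
Largest remainder: P1 receives the extra seat.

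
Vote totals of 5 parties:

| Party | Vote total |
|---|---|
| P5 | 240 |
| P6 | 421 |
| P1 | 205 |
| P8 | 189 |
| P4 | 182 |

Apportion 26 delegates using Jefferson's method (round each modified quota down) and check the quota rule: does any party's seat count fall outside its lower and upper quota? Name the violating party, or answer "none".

none

Standard quotas: P5 5.044, P6 8.849, P1 4.309, P8 3.973, P4 3.825.
Jefferson allocation: P5 5, P6 9, P1 4, P8 4, P4 4.
Every allocation lies between the lower and upper quota.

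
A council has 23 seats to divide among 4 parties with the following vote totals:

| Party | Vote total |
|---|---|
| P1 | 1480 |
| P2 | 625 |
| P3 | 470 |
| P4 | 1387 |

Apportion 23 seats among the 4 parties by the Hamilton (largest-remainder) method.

The standard divisor is 3962/23 ≈ 172.261.
Standard quotas: P1 8.592, P2 3.628, P3 2.728, P4 8.052.
Lower quotas: P1 8, P2 3, P3 2, P4 8 (sum 21, leaving 2 seats).
Remainders in descending order: P3 0.728, P2 0.628, P1 0.592, P4 0.052.
The surplus seats go to P3, P2.

P1: 8, P2: 4, P3: 3, P4: 8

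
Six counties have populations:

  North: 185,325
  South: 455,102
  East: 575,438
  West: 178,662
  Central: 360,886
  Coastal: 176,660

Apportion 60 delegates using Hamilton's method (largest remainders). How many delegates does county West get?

6

The standard divisor is 1932073/60 ≈ 32201.217.
Standard quotas: North 5.7552, South 14.1331, East 17.8701, West 5.5483, Central 11.2072, Coastal 5.4861.
Lower quotas: North 5, South 14, East 17, West 5, Central 11, Coastal 5 (sum 57, leaving 3 seats).
Remainders in descending order: East 0.8701, North 0.7552, West 0.5483, Coastal 0.4861, Central 0.2072, South 0.1331.
Largest remainders: East, North, West receive the extra seats.
West receives 6.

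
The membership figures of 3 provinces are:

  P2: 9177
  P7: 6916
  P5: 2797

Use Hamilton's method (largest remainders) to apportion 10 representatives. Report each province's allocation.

P2=5, P7=4, P5=1

Total 18890; standard divisor 18890/10 = 1889.
Standard quotas: P2 4.8581, P7 3.6612, P5 1.4807.
Lower quotas: P2 4, P7 3, P5 1 (sum 8, leaving 2 seats).
Remainders in descending order: P2 0.8581, P7 0.6612, P5 0.4807.
Largest remainders: P2, P7 receive the extra seats.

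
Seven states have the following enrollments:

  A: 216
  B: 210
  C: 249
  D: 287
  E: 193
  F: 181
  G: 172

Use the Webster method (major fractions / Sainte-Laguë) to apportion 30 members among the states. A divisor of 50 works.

With modified divisor 50: modified quotas A 4.320, B 4.200, C 4.980, D 5.740, E 3.860, F 3.620, G 3.440.
Rounding to the nearest integer: A 4, B 4, C 5, D 6, E 4, F 4, G 3 (total 30).

A: 4, B: 4, C: 5, D: 6, E: 4, F: 4, G: 3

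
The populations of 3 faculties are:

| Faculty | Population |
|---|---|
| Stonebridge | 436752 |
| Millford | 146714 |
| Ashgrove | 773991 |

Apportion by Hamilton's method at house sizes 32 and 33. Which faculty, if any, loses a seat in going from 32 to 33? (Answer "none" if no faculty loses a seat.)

At 32 seats: Stonebridge 10, Millford 4, Ashgrove 18.
At 33 seats: Stonebridge 11, Millford 3, Ashgrove 19.
Millford drops from 4 to 3.

Millford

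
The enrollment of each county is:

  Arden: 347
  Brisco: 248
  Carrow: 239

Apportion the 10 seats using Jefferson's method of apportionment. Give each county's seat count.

Arden: 4; Brisco: 3; Carrow: 3

Standard divisor 834/10 ≈ 83.4; standard quotas: Arden 4.161, Brisco 2.974, Carrow 2.866.
Rounding down gives 4, 2, 2 = 8 seats, so the divisor must be adjusted.
With modified divisor 70: modified quotas Arden 4.957, Brisco 3.543, Carrow 3.414.
Rounding down: Arden 4, Brisco 3, Carrow 3 (total 10).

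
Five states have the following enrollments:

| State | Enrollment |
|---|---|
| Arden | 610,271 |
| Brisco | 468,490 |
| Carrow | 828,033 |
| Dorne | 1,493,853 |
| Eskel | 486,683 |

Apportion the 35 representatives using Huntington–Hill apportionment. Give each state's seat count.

With divisor 110691: modified quotas Arden 5.513, Brisco 4.232, Carrow 7.481, Dorne 13.496, Eskel 4.397.
Geometric-mean thresholds: Arden √(5·6)=5.477, Brisco √(4·5)=4.472, Carrow √(7·8)=7.483, Dorne √(13·14)=13.491, Eskel √(4·5)=4.472.
Each quota rounded against its threshold gives Arden 6, Brisco 4, Carrow 7, Dorne 14, Eskel 4 (total 35).

Arden 6, Brisco 4, Carrow 7, Dorne 14, Eskel 4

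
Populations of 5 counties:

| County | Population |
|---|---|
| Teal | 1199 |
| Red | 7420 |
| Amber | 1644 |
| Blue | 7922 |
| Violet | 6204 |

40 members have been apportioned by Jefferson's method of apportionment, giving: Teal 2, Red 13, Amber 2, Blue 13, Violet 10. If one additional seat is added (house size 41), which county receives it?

Priority for the next seat is population ÷ (current seats + 1).
Priorities: Teal 399.667, Red 530.000, Amber 548.000, Blue 565.857, Violet 564.000.
Highest priority: Blue.

Blue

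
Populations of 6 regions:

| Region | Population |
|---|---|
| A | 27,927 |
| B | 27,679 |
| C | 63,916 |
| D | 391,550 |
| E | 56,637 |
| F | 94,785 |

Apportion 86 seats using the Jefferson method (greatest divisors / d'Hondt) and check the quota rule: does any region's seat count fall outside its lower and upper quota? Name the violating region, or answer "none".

Standard quotas: A 3.625, B 3.593, C 8.297, D 50.828, E 7.352, F 12.304.
Jefferson allocation: A 3, B 3, C 8, D 53, E 7, F 12.
D has quota 50.828 (lower 50, upper 51) but receives 53 — outside the quota interval.

D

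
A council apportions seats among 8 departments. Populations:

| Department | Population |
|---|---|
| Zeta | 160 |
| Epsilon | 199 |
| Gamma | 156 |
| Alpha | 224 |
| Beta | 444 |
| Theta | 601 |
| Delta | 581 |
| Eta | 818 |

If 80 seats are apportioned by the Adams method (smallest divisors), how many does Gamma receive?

4

Standard divisor 3183/80 ≈ 39.788; standard quotas: Zeta 4.021, Epsilon 5.002, Gamma 3.921, Alpha 5.630, Beta 11.159, Theta 15.105, Delta 14.603, Eta 20.559.
Rounding up gives 5, 6, 4, 6, 12, 16, 15, 21 = 85 seats, so the divisor must be adjusted.
With modified divisor 41: modified quotas Zeta 3.902, Epsilon 4.854, Gamma 3.805, Alpha 5.463, Beta 10.829, Theta 14.659, Delta 14.171, Eta 19.951.
Rounding up: Zeta 4, Epsilon 5, Gamma 4, Alpha 6, Beta 11, Theta 15, Delta 15, Eta 20 (total 80).
Gamma receives 4.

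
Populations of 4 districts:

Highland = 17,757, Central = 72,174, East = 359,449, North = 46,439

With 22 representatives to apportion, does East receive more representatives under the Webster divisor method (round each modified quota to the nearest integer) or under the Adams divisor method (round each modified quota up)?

Webster: Highland 1, Central 3, East 16, North 2.
Adams: Highland 1, Central 4, East 15, North 2.
East gets 16 under Webster and 15 under Adams.

Webster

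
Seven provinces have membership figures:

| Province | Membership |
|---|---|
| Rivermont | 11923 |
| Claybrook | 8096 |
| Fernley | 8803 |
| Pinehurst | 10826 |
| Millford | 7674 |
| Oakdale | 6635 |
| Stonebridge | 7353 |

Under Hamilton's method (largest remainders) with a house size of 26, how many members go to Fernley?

4

Total 61310; standard divisor 61310/26 ≈ 2358.077.
Standard quotas: Rivermont 5.0562, Claybrook 3.4333, Fernley 3.7331, Pinehurst 4.5910, Millford 3.2543, Oakdale 2.8137, Stonebridge 3.1182.
Lower quotas: Rivermont 5, Claybrook 3, Fernley 3, Pinehurst 4, Millford 3, Oakdale 2, Stonebridge 3 (sum 23, leaving 3 seats).
Remainders in descending order: Oakdale 0.8137, Fernley 0.7331, Pinehurst 0.5910, Claybrook 0.4333, Millford 0.2543, Stonebridge 0.1182, Rivermont 0.0562.
Largest remainders: Oakdale, Fernley, Pinehurst receive the extra seats.
Fernley receives 4.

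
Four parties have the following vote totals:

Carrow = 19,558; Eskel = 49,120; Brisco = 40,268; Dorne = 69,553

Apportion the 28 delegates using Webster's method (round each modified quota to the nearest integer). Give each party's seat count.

Standard divisor 178499/28 ≈ 6374.964; standard quotas: Carrow 3.068, Eskel 7.705, Brisco 6.317, Dorne 10.910.
Rounding to the nearest integer gives Carrow 3, Eskel 8, Brisco 6, Dorne 11 — total 28, matching the house size, so no adjustment is needed.

Carrow 3, Eskel 8, Brisco 6, Dorne 11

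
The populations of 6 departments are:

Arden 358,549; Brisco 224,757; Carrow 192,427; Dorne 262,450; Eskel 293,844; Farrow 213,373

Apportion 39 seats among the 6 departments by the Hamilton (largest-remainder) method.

The standard divisor is 1545400/39 ≈ 39625.641.
Standard quotas: Arden 9.0484, Brisco 5.6720, Carrow 4.8561, Dorne 6.6232, Eskel 7.4155, Farrow 5.3847.
Lower quotas: Arden 9, Brisco 5, Carrow 4, Dorne 6, Eskel 7, Farrow 5 (sum 36, leaving 3 seats).
Remainders in descending order: Carrow 0.8561, Brisco 0.6720, Dorne 0.6232, Eskel 0.4155, Farrow 0.3847, Arden 0.0484.
The surplus seats go to Carrow, Brisco, Dorne.

Arden 9; Brisco 6; Carrow 5; Dorne 7; Eskel 7; Farrow 5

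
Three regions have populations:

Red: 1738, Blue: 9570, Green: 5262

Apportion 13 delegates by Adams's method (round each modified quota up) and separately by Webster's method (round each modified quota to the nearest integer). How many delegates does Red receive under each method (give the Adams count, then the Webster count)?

Adams: Red 2, Blue 7, Green 4.
Webster: Red 1, Blue 8, Green 4.
Red gets 2 under Adams and 1 under Webster.

2 and 1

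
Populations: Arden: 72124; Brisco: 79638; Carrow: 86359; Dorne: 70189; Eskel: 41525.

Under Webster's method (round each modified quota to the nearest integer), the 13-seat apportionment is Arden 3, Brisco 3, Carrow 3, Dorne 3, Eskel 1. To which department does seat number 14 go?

Priority for the next seat is population ÷ (current seats + 0.5).
Priorities: Arden 20606.857, Brisco 22753.714, Carrow 24674.000, Dorne 20054.000, Eskel 27683.333.
Highest priority: Eskel.

Eskel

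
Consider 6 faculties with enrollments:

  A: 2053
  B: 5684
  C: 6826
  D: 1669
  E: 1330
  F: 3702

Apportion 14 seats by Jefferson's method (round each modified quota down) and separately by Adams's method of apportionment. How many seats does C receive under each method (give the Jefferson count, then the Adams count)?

5 and 4

Jefferson: A 1, B 4, C 5, D 1, E 1, F 2.
Adams: A 2, B 4, C 4, D 1, E 1, F 2.
C gets 5 under Jefferson and 4 under Adams.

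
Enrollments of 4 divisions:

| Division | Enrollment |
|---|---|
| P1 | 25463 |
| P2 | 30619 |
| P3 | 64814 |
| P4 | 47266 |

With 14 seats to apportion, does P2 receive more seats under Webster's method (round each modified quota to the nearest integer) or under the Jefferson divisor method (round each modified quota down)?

Webster

Webster: P1 2, P2 3, P3 5, P4 4.
Jefferson: P1 2, P2 2, P3 6, P4 4.
P2 gets 3 under Webster and 2 under Jefferson.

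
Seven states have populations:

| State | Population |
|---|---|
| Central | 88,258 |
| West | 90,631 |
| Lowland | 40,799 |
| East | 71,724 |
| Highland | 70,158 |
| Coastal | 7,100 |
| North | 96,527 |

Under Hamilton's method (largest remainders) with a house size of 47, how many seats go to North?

10

Standard divisor: 465197 ÷ 47 ≈ 9897.809.
Standard quotas: Central 8.9169, West 9.1567, Lowland 4.1220, East 7.2465, Highland 7.0882, Coastal 0.7173, North 9.7524.
Lower quotas: Central 8, West 9, Lowland 4, East 7, Highland 7, Coastal 0, North 9 (sum 44, leaving 3 seats).
Remainders in descending order: Central 0.9169, North 0.7524, Coastal 0.7173, East 0.2465, West 0.1567, Lowland 0.1220, Highland 0.0882.
Largest remainders: Central, North, Coastal receive the extra seats.
North receives 10.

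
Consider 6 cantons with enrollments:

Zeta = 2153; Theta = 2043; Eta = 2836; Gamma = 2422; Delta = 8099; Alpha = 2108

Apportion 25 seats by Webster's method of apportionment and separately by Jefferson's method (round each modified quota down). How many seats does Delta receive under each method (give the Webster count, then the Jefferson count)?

10 and 11

Webster: Zeta 3, Theta 3, Eta 3, Gamma 3, Delta 10, Alpha 3.
Jefferson: Zeta 3, Theta 2, Eta 4, Gamma 3, Delta 11, Alpha 2.
Delta gets 10 under Webster and 11 under Jefferson.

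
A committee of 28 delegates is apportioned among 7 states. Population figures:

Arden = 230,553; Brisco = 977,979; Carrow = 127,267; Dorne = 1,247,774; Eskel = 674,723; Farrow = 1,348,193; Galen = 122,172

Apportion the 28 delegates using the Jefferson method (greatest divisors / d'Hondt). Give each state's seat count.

Standard divisor 4728661/28 ≈ 168880.75; standard quotas: Arden 1.365, Brisco 5.791, Carrow 0.754, Dorne 7.388, Eskel 3.995, Farrow 7.983, Galen 0.723.
Rounding down gives 1, 5, 0, 7, 3, 7, 0 = 23 seats, so the divisor must be adjusted.
With modified divisor 144800: modified quotas Arden 1.592, Brisco 6.754, Carrow 0.879, Dorne 8.617, Eskel 4.660, Farrow 9.311, Galen 0.844.
Rounding down: Arden 1, Brisco 6, Carrow 0, Dorne 8, Eskel 4, Farrow 9, Galen 0 (total 28).

Arden 1; Brisco 6; Carrow 0; Dorne 8; Eskel 4; Farrow 9; Galen 0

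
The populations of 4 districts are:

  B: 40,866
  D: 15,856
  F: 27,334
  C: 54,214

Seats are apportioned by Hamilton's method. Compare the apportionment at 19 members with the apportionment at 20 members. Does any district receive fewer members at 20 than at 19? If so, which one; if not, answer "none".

At 19 seats: B 6, D 2, F 4, C 7.
At 20 seats: B 6, D 2, F 4, C 8.
No district's allocation decreased.

none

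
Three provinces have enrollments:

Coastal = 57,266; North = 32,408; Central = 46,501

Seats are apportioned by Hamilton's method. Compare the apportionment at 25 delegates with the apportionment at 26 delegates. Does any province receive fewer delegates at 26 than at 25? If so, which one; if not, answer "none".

none

At 25 seats: Coastal 10, North 6, Central 9.
At 26 seats: Coastal 11, North 6, Central 9.
No province's allocation decreased.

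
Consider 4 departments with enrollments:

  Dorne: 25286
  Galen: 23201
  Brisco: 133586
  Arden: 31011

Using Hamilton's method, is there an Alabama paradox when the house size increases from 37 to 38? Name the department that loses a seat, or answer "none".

Dorne

At 37 seats: Dorne 5, Galen 4, Brisco 23, Arden 5.
At 38 seats: Dorne 4, Galen 4, Brisco 24, Arden 6.
Dorne drops from 5 to 4.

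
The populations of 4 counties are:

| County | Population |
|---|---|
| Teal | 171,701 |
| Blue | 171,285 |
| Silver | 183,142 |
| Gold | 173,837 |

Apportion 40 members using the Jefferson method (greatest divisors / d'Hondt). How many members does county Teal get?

Standard divisor 699965/40 ≈ 17499.125; standard quotas: Teal 9.812, Blue 9.788, Silver 10.466, Gold 9.934.
Rounding down gives 9, 9, 10, 9 = 37 seats, so the divisor must be adjusted.
With modified divisor 16900: modified quotas Teal 10.160, Blue 10.135, Silver 10.837, Gold 10.286.
Rounding down: Teal 10, Blue 10, Silver 10, Gold 10 (total 40).
Teal receives 10.

10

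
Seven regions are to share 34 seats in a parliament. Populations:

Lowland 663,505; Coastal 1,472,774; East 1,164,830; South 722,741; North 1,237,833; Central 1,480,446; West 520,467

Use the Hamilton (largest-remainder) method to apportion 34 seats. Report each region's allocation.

Lowland 3, Coastal 7, East 6, South 3, North 6, Central 7, West 2

Total 7262596; standard divisor 7262596/34 ≈ 213605.765.
Standard quotas: Lowland 3.1062, Coastal 6.8948, East 5.4532, South 3.3835, North 5.7949, Central 6.9307, West 2.4366.
Lower quotas: Lowland 3, Coastal 6, East 5, South 3, North 5, Central 6, West 2 (sum 30, leaving 4 seats).
Remainders in descending order: Central 0.9307, Coastal 0.8948, North 0.7949, East 0.4532, West 0.4366, South 0.3835, Lowland 0.1062.
Largest remainders: Central, Coastal, North, East receive the extra seats.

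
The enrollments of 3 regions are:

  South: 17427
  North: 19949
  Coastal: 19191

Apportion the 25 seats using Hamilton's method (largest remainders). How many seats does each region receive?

The standard divisor is 56567/25 ≈ 2262.68.
Standard quotas: South 7.7019, North 8.8165, Coastal 8.4815.
Lower quotas: South 7, North 8, Coastal 8 (sum 23, leaving 2 seats).
Remainders in descending order: North 0.8165, South 0.7019, Coastal 0.4815.
Largest remainders: North, South receive the extra seats.

South=8, North=9, Coastal=8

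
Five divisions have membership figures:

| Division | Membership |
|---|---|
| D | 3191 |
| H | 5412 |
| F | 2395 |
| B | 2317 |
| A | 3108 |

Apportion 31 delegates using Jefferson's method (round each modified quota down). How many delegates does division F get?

Standard divisor 16423/31 ≈ 529.774; standard quotas: D 6.023, H 10.216, F 4.521, B 4.374, A 5.867.
Rounding down gives 6, 10, 4, 4, 5 = 29 seats, so the divisor must be adjusted.
With modified divisor 490: modified quotas D 6.512, H 11.045, F 4.888, B 4.729, A 6.343.
Rounding down: D 6, H 11, F 4, B 4, A 6 (total 31).
F receives 4.

4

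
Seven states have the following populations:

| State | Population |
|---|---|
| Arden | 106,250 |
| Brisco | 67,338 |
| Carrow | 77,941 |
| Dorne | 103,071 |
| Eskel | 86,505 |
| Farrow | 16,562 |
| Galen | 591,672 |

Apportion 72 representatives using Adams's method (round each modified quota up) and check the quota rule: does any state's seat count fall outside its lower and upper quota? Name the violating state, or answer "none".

Standard quotas: Arden 7.290, Brisco 4.620, Carrow 5.348, Dorne 7.072, Eskel 5.936, Farrow 1.136, Galen 40.597.
Adams allocation: Arden 7, Brisco 5, Carrow 6, Dorne 7, Eskel 6, Farrow 2, Galen 39.
Galen has quota 40.597 (lower 40, upper 41) but receives 39 — outside the quota interval.

Galen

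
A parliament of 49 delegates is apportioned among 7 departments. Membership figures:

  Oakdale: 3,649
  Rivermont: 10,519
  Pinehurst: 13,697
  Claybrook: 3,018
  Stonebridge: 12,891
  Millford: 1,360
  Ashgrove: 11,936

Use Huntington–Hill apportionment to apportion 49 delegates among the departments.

Oakdale 3; Rivermont 9; Pinehurst 12; Claybrook 3; Stonebridge 11; Millford 1; Ashgrove 10

With divisor 1165: modified quotas Oakdale 3.132, Rivermont 9.029, Pinehurst 11.757, Claybrook 2.591, Stonebridge 11.065, Millford 1.167, Ashgrove 10.245.
Geometric-mean thresholds: Oakdale √(3·4)=3.464, Rivermont √(9·10)=9.487, Pinehurst √(11·12)=11.489, Claybrook √(2·3)=2.449, Stonebridge √(11·12)=11.489, Millford √(1·2)=1.414, Ashgrove √(10·11)=10.488.
Each quota rounded against its threshold gives Oakdale 3, Rivermont 9, Pinehurst 12, Claybrook 3, Stonebridge 11, Millford 1, Ashgrove 10 (total 49).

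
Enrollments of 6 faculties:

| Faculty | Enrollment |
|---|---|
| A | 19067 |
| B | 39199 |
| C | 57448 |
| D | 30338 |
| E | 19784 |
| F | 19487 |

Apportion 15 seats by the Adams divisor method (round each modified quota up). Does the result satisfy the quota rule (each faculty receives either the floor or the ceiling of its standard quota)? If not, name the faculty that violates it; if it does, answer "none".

none

Standard quotas: A 1.543, B 3.173, C 4.650, D 2.456, E 1.601, F 1.577.
Adams allocation: A 2, B 3, C 4, D 2, E 2, F 2.
Every allocation lies between the lower and upper quota.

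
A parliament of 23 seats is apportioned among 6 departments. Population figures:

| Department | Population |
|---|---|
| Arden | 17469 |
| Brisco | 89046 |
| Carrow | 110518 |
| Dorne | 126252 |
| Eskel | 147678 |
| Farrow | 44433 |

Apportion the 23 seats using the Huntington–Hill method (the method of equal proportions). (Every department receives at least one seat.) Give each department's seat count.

With divisor 23881: modified quotas Arden 0.732, Brisco 3.729, Carrow 4.628, Dorne 5.287, Eskel 6.184, Farrow 1.861.
Geometric-mean thresholds: Arden (min 1), Brisco √(3·4)=3.464, Carrow √(4·5)=4.472, Dorne √(5·6)=5.477, Eskel √(6·7)=6.481, Farrow √(1·2)=1.414.
Each quota rounded against its threshold gives Arden 1, Brisco 4, Carrow 5, Dorne 5, Eskel 6, Farrow 2 (total 23).

Arden: 1, Brisco: 4, Carrow: 5, Dorne: 5, Eskel: 6, Farrow: 2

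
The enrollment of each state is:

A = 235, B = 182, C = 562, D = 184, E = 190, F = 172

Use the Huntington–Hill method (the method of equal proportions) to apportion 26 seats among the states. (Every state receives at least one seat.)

A=4; B=3; C=10; D=3; E=3; F=3

With divisor 57: modified quotas A 4.123, B 3.193, C 9.860, D 3.228, E 3.333, F 3.018.
Geometric-mean thresholds: A √(4·5)=4.472, B √(3·4)=3.464, C √(9·10)=9.487, D √(3·4)=3.464, E √(3·4)=3.464, F √(3·4)=3.464.
Each quota rounded against its threshold gives A 4, B 3, C 10, D 3, E 3, F 3 (total 26).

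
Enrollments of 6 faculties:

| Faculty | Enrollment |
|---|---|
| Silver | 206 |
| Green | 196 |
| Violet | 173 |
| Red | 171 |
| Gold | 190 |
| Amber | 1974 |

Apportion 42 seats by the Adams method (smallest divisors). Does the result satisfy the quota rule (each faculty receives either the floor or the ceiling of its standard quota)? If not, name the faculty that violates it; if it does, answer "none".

Standard quotas: Silver 2.973, Green 2.829, Violet 2.497, Red 2.468, Gold 2.742, Amber 28.491.
Adams allocation: Silver 3, Green 3, Violet 3, Red 3, Gold 3, Amber 27.
Amber has quota 28.491 (lower 28, upper 29) but receives 27 — outside the quota interval.

Amber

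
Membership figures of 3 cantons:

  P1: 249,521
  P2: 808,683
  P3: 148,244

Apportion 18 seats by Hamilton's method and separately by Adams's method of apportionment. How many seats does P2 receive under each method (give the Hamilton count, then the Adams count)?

Hamilton: P1 4, P2 12, P3 2.
Adams: P1 4, P2 11, P3 3.
P2 gets 12 under Hamilton and 11 under Adams.

12 and 11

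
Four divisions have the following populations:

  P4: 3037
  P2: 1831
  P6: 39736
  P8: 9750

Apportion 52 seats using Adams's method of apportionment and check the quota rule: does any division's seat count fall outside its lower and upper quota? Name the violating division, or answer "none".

P6

Standard quotas: P4 2.905, P2 1.752, P6 38.015, P8 9.328.
Adams allocation: P4 3, P2 2, P6 37, P8 10.
P6 has quota 38.015 (lower 38, upper 39) but receives 37 — outside the quota interval.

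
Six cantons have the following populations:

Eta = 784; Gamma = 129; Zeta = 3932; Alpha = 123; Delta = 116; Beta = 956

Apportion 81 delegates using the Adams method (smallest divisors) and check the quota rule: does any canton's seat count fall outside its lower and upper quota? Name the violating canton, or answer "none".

Zeta

Standard quotas: Eta 10.514, Gamma 1.730, Zeta 52.730, Alpha 1.650, Delta 1.556, Beta 12.821.
Adams allocation: Eta 11, Gamma 2, Zeta 51, Alpha 2, Delta 2, Beta 13.
Zeta has quota 52.730 (lower 52, upper 53) but receives 51 — outside the quota interval.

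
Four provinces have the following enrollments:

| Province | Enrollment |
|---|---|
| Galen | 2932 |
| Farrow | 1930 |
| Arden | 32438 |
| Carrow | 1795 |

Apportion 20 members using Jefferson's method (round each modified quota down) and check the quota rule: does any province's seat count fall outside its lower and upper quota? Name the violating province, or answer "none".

Standard quotas: Galen 1.500, Farrow 0.987, Arden 16.594, Carrow 0.918.
Jefferson allocation: Galen 1, Farrow 1, Arden 18, Carrow 0.
Arden has quota 16.594 (lower 16, upper 17) but receives 18 — outside the quota interval.

Arden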